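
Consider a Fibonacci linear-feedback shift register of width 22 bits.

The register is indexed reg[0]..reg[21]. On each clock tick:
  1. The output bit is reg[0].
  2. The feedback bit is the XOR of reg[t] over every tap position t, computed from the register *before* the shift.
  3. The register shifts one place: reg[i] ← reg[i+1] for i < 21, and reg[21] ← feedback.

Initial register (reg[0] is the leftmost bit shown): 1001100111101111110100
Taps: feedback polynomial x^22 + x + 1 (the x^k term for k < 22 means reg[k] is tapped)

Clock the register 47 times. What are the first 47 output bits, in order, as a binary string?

10011001111011111101001010101000110000011101111

k : reg_k → out_k, fb_k
0: 1001100111101111110100 → 1, fb=1
1: 0011001111011111101001 → 0, fb=0
2: 0110011110111111010010 → 0, fb=1
3: 1100111101111110100101 → 1, fb=0
4: 1001111011111101001010 → 1, fb=1
5: 0011110111111010010101 → 0, fb=0
6: 0111101111110100101010 → 0, fb=1
7: 1111011111101001010101 → 1, fb=0
8: 1110111111010010101010 → 1, fb=0
9: 1101111110100101010100 → 1, fb=0
10: 1011111101001010101000 → 1, fb=1
11: 0111111010010101010001 → 0, fb=1
12: 1111110100101010100011 → 1, fb=0
13: 1111101001010101000110 → 1, fb=0
14: 1111010010101010001100 → 1, fb=0
15: 1110100101010100011000 → 1, fb=0
16: 1101001010101000110000 → 1, fb=0
17: 1010010101010001100000 → 1, fb=1
18: 0100101010100011000001 → 0, fb=1
19: 1001010101000110000011 → 1, fb=1
20: 0010101010001100000111 → 0, fb=0
21: 0101010100011000001110 → 0, fb=1
22: 1010101000110000011101 → 1, fb=1
23: 0101010001100000111011 → 0, fb=1
24: 1010100011000001110111 → 1, fb=1
25: 0101000110000011101111 → 0, fb=1
26: 1010001100000111011111 → 1, fb=1
27: 0100011000001110111111 → 0, fb=1
28: 1000110000011101111111 → 1, fb=1
29: 0001100000111011111111 → 0, fb=0
30: 0011000001110111111110 → 0, fb=0
31: 0110000011101111111100 → 0, fb=1
32: 1100000111011111111001 → 1, fb=0
33: 1000001110111111110010 → 1, fb=1
34: 0000011101111111100101 → 0, fb=0
35: 0000111011111111001010 → 0, fb=0
36: 0001110111111110010100 → 0, fb=0
37: 0011101111111100101000 → 0, fb=0
38: 0111011111111001010000 → 0, fb=1
39: 1110111111110010100001 → 1, fb=0
40: 1101111111100101000010 → 1, fb=0
41: 1011111111001010000100 → 1, fb=1
42: 0111111110010100001001 → 0, fb=1
43: 1111111100101000010011 → 1, fb=0
44: 1111111001010000100110 → 1, fb=0
45: 1111110010100001001100 → 1, fb=0
46: 1111100101000010011000 → 1, fb=0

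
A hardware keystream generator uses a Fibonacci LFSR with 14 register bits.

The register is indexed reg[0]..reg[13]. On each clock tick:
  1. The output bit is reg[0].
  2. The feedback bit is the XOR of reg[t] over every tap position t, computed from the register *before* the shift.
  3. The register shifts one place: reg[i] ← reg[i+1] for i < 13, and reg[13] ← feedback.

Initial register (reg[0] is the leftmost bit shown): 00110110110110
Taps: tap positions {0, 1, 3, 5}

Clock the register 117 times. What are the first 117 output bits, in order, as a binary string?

tick  register→output (feedback)
  0  00110110110110→0 (0)
  1  01101101101100→0 (0)
  2  11011011011000→1 (1)
  3  10110110110001→1 (1)
  4  01101101100011→0 (0)
  5  11011011000110→1 (1)
  6  10110110001101→1 (1)
  7  01101100011011→0 (0)
  8  11011000110110→1 (1)
  9  10110001101101→1 (0)
 10  01100011011010→0 (1)
 11  11000110110101→1 (1)
 12  10001101101011→1 (0)
 13  00011011010110→0 (1)
 14  00110110101101→0 (0)
 15  01101101011010→0 (0)
 16  11011010110100→1 (1)
 17  10110101101001→1 (1)
 18  01101011010011→0 (1)
 19  11010110100111→1 (0)
 20  10101101001110→1 (0)
 21  01011010011100→0 (0)
 22  10110100111000→1 (1)
 23  01101001110001→0 (1)
 24  11010011100011→1 (1)
 25  10100111000111→1 (0)
 26  01001110001110→0 (0)
 27  10011100011100→1 (1)
 28  00111000111001→0 (1)
 29  01110001110011→0 (0)
 30  11100011100110→1 (0)
 31  11000111001100→1 (1)
 32  10001110011001→1 (0)
 33  00011100110010→0 (0)
 34  00111001100100→0 (1)
 35  01110011001001→0 (0)
 36  11100110010010→1 (1)
 37  11001100100101→1 (1)
 38  10011001001011→1 (0)
 39  00110010010110→0 (1)
 40  01100100101101→0 (0)
 41  11001001011010→1 (0)
 42  10010010110100→1 (0)
 43  00100101101000→0 (1)
 44  01001011010001→0 (1)
 45  10010110100011→1 (1)
 46  00101101000111→0 (1)
 47  01011010001111→0 (0)
 48  10110100011110→1 (1)
 49  01101000111101→0 (1)
 50  11010001111011→1 (1)
 51  10100011110111→1 (1)
 52  01000111101111→0 (0)
 53  10001111011110→1 (0)
 54  00011110111100→0 (0)
 55  00111101111000→0 (0)
 56  01111011110000→0 (0)
 57  11110111100000→1 (0)
 58  11101111000000→1 (1)
 59  11011110000001→1 (0)
 60  10111100000010→1 (1)
 61  01111000000101→0 (0)
 62  11110000001010→1 (1)
 63  11100000010101→1 (0)
 64  11000000101010→1 (0)
 65  10000001010100→1 (1)
 66  00000010101001→0 (0)
 67  00000101010010→0 (1)
 68  00001010100101→0 (0)
 69  00010101001010→0 (0)
 70  00101010010100→0 (0)
 71  01010100101000→0 (1)
 72  10101001010001→1 (1)
 73  01010010100011→0 (0)
 74  10100101000110→1 (0)
 75  01001010001100→0 (1)
 76  10010100011001→1 (1)
 77  00101000110011→0 (0)
 78  01010001100110→0 (0)
 79  10100011001100→1 (1)
 80  01000110011001→0 (0)
 81  10001100110010→1 (0)
 82  00011001100100→0 (1)
 83  00110011001001→0 (1)
 84  01100110010011→0 (0)
 85  11001100100110→1 (1)
 86  10011001001101→1 (0)
 87  00110010011010→0 (1)
 88  01100100110101→0 (0)
 89  11001001101010→1 (0)
 90  10010011010100→1 (0)
 91  00100110101000→0 (1)
 92  01001101010001→0 (0)
 93  10011010100010→1 (0)
 94  00110101000100→0 (0)
 95  01101010001000→0 (1)
 96  11010100010001→1 (0)
 97  10101000100010→1 (1)
 98  01010001000101→0 (0)
 99  10100010001010→1 (1)
100  01000100010101→0 (0)
101  10001000101010→1 (1)
102  00010001010101→0 (1)
103  00100010101011→0 (0)
104  01000101010110→0 (0)
105  10001010101100→1 (1)
106  00010101011001→0 (0)
107  00101010110010→0 (0)
108  01010101100100→0 (1)
109  10101011001001→1 (1)
110  01010110010011→0 (1)
111  10101100100111→1 (0)
112  01011001001110→0 (0)
113  10110010011100→1 (0)
114  01100100111000→0 (0)
115  11001001110000→1 (0)
116  10010011100000→1 (0)

001101101101100011011010110100111000111001100100101101000111101111000000101010010100011001100100110101000100010101011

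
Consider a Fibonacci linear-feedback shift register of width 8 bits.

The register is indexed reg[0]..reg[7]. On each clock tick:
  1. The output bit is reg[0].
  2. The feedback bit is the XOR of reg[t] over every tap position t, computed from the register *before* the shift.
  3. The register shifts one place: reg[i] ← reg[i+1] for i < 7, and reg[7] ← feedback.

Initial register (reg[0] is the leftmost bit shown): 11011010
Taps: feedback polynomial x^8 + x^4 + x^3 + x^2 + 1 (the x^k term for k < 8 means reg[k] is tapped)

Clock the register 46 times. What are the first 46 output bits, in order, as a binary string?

step | reg (before) | out | fb
   0 | 11011010 | 1 | 1
   1 | 10110101 | 1 | 1
   2 | 01101011 | 0 | 0
   3 | 11010110 | 1 | 0
   4 | 10101100 | 1 | 1
   5 | 01011001 | 0 | 0
   6 | 10110010 | 1 | 1
   7 | 01100101 | 0 | 1
   8 | 11001011 | 1 | 0
   9 | 10010110 | 1 | 0
  10 | 00101100 | 0 | 0
  11 | 01011000 | 0 | 0
  12 | 10110000 | 1 | 1
  13 | 01100001 | 0 | 1
  14 | 11000011 | 1 | 1
  15 | 10000111 | 1 | 1
  16 | 00001111 | 0 | 1
  17 | 00011111 | 0 | 0
  18 | 00111110 | 0 | 1
  19 | 01111101 | 0 | 1
  20 | 11111011 | 1 | 0
  21 | 11110110 | 1 | 1
  22 | 11101101 | 1 | 1
  23 | 11011011 | 1 | 1
  24 | 10110111 | 1 | 1
  25 | 01101111 | 0 | 0
  26 | 11011110 | 1 | 1
  27 | 10111101 | 1 | 0
  28 | 01111010 | 0 | 1
  29 | 11110101 | 1 | 1
  30 | 11101011 | 1 | 1
  31 | 11010111 | 1 | 0
  32 | 10101110 | 1 | 1
  33 | 01011101 | 0 | 0
  34 | 10111010 | 1 | 0
  35 | 01110100 | 0 | 0
  36 | 11101000 | 1 | 1
  37 | 11010001 | 1 | 0
  38 | 10100010 | 1 | 0
  39 | 01000100 | 0 | 0
  40 | 10001000 | 1 | 0
  41 | 00010000 | 0 | 1
  42 | 00100001 | 0 | 1
  43 | 01000011 | 0 | 0
  44 | 10000110 | 1 | 1
  45 | 00001101 | 0 | 1

1101101011001011000011111011011110101110100010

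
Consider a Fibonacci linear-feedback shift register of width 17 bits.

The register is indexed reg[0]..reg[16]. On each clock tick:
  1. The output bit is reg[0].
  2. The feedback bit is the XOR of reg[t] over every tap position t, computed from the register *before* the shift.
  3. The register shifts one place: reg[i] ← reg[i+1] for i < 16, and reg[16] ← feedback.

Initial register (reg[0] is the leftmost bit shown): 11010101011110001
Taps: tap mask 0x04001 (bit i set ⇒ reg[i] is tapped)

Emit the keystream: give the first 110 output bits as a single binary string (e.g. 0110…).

tick  register→output (feedback)
  0  11010101011110001→1 (1)
  1  10101010111100011→1 (1)
  2  01010101111000111→0 (1)
  3  10101011110001111→1 (0)
  4  01010111100011110→0 (1)
  5  10101111000111101→1 (0)
  6  01011110001111010→0 (0)
  7  10111100011110100→1 (0)
  8  01111000111101000→0 (0)
  9  11110001111010000→1 (1)
 10  11100011110100001→1 (1)
 11  11000111101000011→1 (1)
 12  10001111010000111→1 (0)
 13  00011110100001110→0 (1)
 14  00111101000011101→0 (1)
 15  01111010000111011→0 (0)
 16  11110100001110110→1 (0)
 17  11101000011101100→1 (0)
 18  11010000111011000→1 (1)
 19  10100001110110001→1 (1)
 20  01000011101100011→0 (0)
 21  10000111011000110→1 (0)
 22  00001110110001100→0 (1)
 23  00011101100011001→0 (0)
 24  00111011000110010→0 (0)
 25  01110110001100100→0 (1)
 26  11101100011001001→1 (1)
 27  11011000110010011→1 (1)
 28  10110001100100111→1 (0)
 29  01100011001001110→0 (1)
 30  11000110010011101→1 (0)
 31  10001100100111010→1 (1)
 32  00011001001110101→0 (1)
 33  00110010011101011→0 (0)
 34  01100100111010110→0 (1)
 35  11001001110101101→1 (0)
 36  10010011101011010→1 (1)
 37  00100111010110101→0 (1)
 38  01001110101101011→0 (0)
 39  10011101011010110→1 (0)
 40  00111010110101100→0 (1)
 41  01110101101011001→0 (0)
 42  11101011010110010→1 (1)
 43  11010110101100101→1 (0)
 44  10101101011001010→1 (1)
 45  01011010110010101→0 (1)
 46  10110101100101011→1 (1)
 47  01101011001010111→0 (1)
 48  11010110010101111→1 (0)
 49  10101100101011110→1 (0)
 50  01011001010111100→0 (1)
 51  10110010101111001→1 (1)
 52  01100101011110011→0 (0)
 53  11001010111100110→1 (0)
 54  10010101111001100→1 (0)
 55  00101011110011000→0 (0)
 56  01010111100110000→0 (0)
 57  10101111001100000→1 (1)
 58  01011110011000001→0 (0)
 59  10111100110000010→1 (1)
 60  01111001100000101→0 (1)
 61  11110011000001011→1 (1)
 62  11100110000010111→1 (0)
 63  11001100000101110→1 (0)
 64  10011000001011100→1 (0)
 65  00110000010111000→0 (0)
 66  01100000101110000→0 (0)
 67  11000001011100000→1 (1)
 68  10000010111000001→1 (1)
 69  00000101110000011→0 (0)
 70  00001011100000110→0 (1)
 71  00010111000001101→0 (1)
 72  00101110000011011→0 (0)
 73  01011100000110110→0 (1)
 74  10111000001101101→1 (0)
 75  01110000011011010→0 (0)
 76  11100000110110100→1 (0)
 77  11000001101101000→1 (1)
 78  10000011011010001→1 (1)
 79  00000110110100011→0 (0)
 80  00001101101000110→0 (1)
 81  00011011010001101→0 (1)
 82  00110110100011011→0 (0)
 83  01101101000110110→0 (1)
 84  11011010001101101→1 (0)
 85  10110100011011010→1 (1)
 86  01101000110110101→0 (1)
 87  11010001101101011→1 (1)
 88  10100011011010111→1 (0)
 89  01000110110101110→0 (1)
 90  10001101101011101→1 (0)
 91  00011011010111010→0 (0)
 92  00110110101110100→0 (1)
 93  01101101011101001→0 (0)
 94  11011010111010010→1 (1)
 95  10110101110100101→1 (0)
 96  01101011101001010→0 (0)
 97  11010111010010100→1 (0)
 98  10101110100101000→1 (1)
 99  01011101001010001→0 (0)
100  10111010010100010→1 (1)
101  01110100101000101→0 (1)
102  11101001010001011→1 (1)
103  11010010100010111→1 (0)
104  10100101000101110→1 (0)
105  01001010001011100→0 (1)
106  10010100010111001→1 (1)
107  00101000101110011→0 (0)
108  01010001011100110→0 (1)
109  10100010111001101→1 (0)

11010101011110001111010000111011000110010011101011010110010101111001100000101110000011011010001101101011101001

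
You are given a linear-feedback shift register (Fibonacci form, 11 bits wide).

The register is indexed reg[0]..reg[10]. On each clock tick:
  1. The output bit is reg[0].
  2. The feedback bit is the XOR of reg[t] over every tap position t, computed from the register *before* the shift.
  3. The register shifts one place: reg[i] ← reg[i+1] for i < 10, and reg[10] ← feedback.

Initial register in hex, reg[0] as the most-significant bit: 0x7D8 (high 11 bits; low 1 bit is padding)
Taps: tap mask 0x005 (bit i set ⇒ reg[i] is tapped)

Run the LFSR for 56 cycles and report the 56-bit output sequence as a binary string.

01111101100100010111101010010010000110110100111011001110

k : reg_k → out_k, fb_k
0: 01111101100 → 0, fb=1
1: 11111011001 → 1, fb=0
2: 11110110010 → 1, fb=0
3: 11101100100 → 1, fb=0
4: 11011001000 → 1, fb=1
5: 10110010001 → 1, fb=0
6: 01100100010 → 0, fb=1
7: 11001000101 → 1, fb=1
8: 10010001011 → 1, fb=1
9: 00100010111 → 0, fb=1
10: 01000101111 → 0, fb=0
11: 10001011110 → 1, fb=1
12: 00010111101 → 0, fb=0
13: 00101111010 → 0, fb=1
14: 01011110101 → 0, fb=0
15: 10111101010 → 1, fb=0
16: 01111010100 → 0, fb=1
17: 11110101001 → 1, fb=0
18: 11101010010 → 1, fb=0
19: 11010100100 → 1, fb=1
20: 10101001001 → 1, fb=0
21: 01010010010 → 0, fb=0
22: 10100100100 → 1, fb=0
23: 01001001000 → 0, fb=0
24: 10010010000 → 1, fb=1
25: 00100100001 → 0, fb=1
26: 01001000011 → 0, fb=0
27: 10010000110 → 1, fb=1
28: 00100001101 → 0, fb=1
29: 01000011011 → 0, fb=0
30: 10000110110 → 1, fb=1
31: 00001101101 → 0, fb=0
32: 00011011010 → 0, fb=0
33: 00110110100 → 0, fb=1
34: 01101101001 → 0, fb=1
35: 11011010011 → 1, fb=1
36: 10110100111 → 1, fb=0
37: 01101001110 → 0, fb=1
38: 11010011101 → 1, fb=1
39: 10100111011 → 1, fb=0
40: 01001110110 → 0, fb=0
41: 10011101100 → 1, fb=1
42: 00111011001 → 0, fb=1
43: 01110110011 → 0, fb=1
44: 11101100111 → 1, fb=0
45: 11011001110 → 1, fb=1
46: 10110011101 → 1, fb=0
47: 01100111010 → 0, fb=1
48: 11001110101 → 1, fb=1
49: 10011101011 → 1, fb=1
50: 00111010111 → 0, fb=1
51: 01110101111 → 0, fb=1
52: 11101011111 → 1, fb=0
53: 11010111110 → 1, fb=1
54: 10101111101 → 1, fb=0
55: 01011111010 → 0, fb=0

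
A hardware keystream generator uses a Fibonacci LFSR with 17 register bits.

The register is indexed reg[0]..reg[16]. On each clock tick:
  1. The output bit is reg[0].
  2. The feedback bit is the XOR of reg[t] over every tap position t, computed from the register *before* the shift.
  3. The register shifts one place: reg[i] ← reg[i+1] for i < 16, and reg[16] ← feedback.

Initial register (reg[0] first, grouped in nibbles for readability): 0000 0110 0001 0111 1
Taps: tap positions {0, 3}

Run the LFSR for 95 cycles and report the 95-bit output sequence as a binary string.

tick  register→output (feedback)
  0  00000110000101111→0 (0)
  1  00001100001011110→0 (0)
  2  00011000010111100→0 (1)
  3  00110000101111001→0 (1)
  4  01100001011110011→0 (0)
  5  11000010111100110→1 (1)
  6  10000101111001101→1 (1)
  7  00001011110011011→0 (0)
  8  00010111100110110→0 (1)
  9  00101111001101101→0 (0)
 10  01011110011011010→0 (1)
 11  10111100110110101→1 (0)
 12  01111001101101010→0 (1)
 13  11110011011010101→1 (0)
 14  11100110110101010→1 (1)
 15  11001101101010101→1 (1)
 16  10011011010101011→1 (0)
 17  00110110101010110→0 (1)
 18  01101101010101101→0 (0)
 19  11011010101011010→1 (0)
 20  10110101010110100→1 (0)
 21  01101010101101000→0 (0)
 22  11010101011010000→1 (0)
 23  10101010110100000→1 (1)
 24  01010101101000001→0 (1)
 25  10101011010000011→1 (1)
 26  01010110100000111→0 (1)
 27  10101101000001111→1 (1)
 28  01011010000011111→0 (1)
 29  10110100000111111→1 (0)
 30  01101000001111110→0 (0)
 31  11010000011111100→1 (0)
 32  10100000111111000→1 (1)
 33  01000001111110001→0 (0)
 34  10000011111100010→1 (1)
 35  00000111111000101→0 (0)
 36  00001111110001010→0 (0)
 37  00011111100010100→0 (1)
 38  00111111000101001→0 (1)
 39  01111110001010011→0 (1)
 40  11111100010100111→1 (0)
 41  11111000101001110→1 (0)
 42  11110001010011100→1 (0)
 43  11100010100111000→1 (1)
 44  11000101001110001→1 (1)
 45  10001010011100011→1 (1)
 46  00010100111000111→0 (1)
 47  00101001110001111→0 (0)
 48  01010011100011110→0 (1)
 49  10100111000111101→1 (1)
 50  01001110001111011→0 (0)
 51  10011100011110110→1 (0)
 52  00111000111101100→0 (1)
 53  01110001111011001→0 (1)
 54  11100011110110011→1 (1)
 55  11000111101100111→1 (1)
 56  10001111011001111→1 (1)
 57  00011110110011111→0 (1)
 58  00111101100111111→0 (1)
 59  01111011001111111→0 (1)
 60  11110110011111111→1 (0)
 61  11101100111111110→1 (1)
 62  11011001111111101→1 (0)
 63  10110011111111010→1 (0)
 64  01100111111110100→0 (0)
 65  11001111111101000→1 (1)
 66  10011111111010001→1 (0)
 67  00111111110100010→0 (1)
 68  01111111101000101→0 (1)
 69  11111111010001011→1 (0)
 70  11111110100010110→1 (0)
 71  11111101000101100→1 (0)
 72  11111010001011000→1 (0)
 73  11110100010110000→1 (0)
 74  11101000101100000→1 (1)
 75  11010001011000001→1 (0)
 76  10100010110000010→1 (1)
 77  01000101100000101→0 (0)
 78  10001011000001010→1 (1)
 79  00010110000010101→0 (1)
 80  00101100000101011→0 (0)
 81  01011000001010110→0 (1)
 82  10110000010101101→1 (0)
 83  01100000101011010→0 (0)
 84  11000001010110100→1 (1)
 85  10000010101101001→1 (1)
 86  00000101011010011→0 (0)
 87  00001010110100110→0 (0)
 88  00010101101001100→0 (1)
 89  00101011010011001→0 (0)
 90  01010110100110010→0 (1)
 91  10101101001100101→1 (1)
 92  01011010011001011→0 (1)
 93  10110100110010111→1 (0)
 94  01101001100101110→0 (0)

00000110000101111001101101010101101000001111110001010011100011110110011111111010001011000001010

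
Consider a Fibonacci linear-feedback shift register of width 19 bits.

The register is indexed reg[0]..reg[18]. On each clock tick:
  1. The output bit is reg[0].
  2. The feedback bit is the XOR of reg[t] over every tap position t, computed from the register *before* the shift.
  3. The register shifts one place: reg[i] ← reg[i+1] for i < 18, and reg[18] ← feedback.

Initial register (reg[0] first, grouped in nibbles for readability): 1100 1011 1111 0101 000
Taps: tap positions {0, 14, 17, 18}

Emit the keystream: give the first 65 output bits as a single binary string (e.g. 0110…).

k : reg_k → out_k, fb_k
0: 1100101111110101000 → 1, fb=1
1: 1001011111101010001 → 1, fb=1
2: 0010111111010100011 → 0, fb=0
3: 0101111110101000110 → 0, fb=1
4: 1011111101010001101 → 1, fb=0
5: 0111111010100011010 → 0, fb=0
6: 1111110101000110100 → 1, fb=0
7: 1111101010001101000 → 1, fb=1
8: 1111010100011010001 → 1, fb=1
9: 1110101000110100011 → 1, fb=1
10: 1101010001101000111 → 1, fb=1
11: 1010100011010001111 → 1, fb=1
12: 0101000110100011111 → 0, fb=1
13: 1010001101000111111 → 1, fb=0
14: 0100011010001111110 → 0, fb=0
15: 1000110100011111100 → 1, fb=0
16: 0001101000111111000 → 0, fb=1
17: 0011010001111110001 → 0, fb=0
18: 0110100011111100010 → 0, fb=1
19: 1101000111111000101 → 1, fb=0
20: 1010001111110001010 → 1, fb=0
21: 0100011111100010100 → 0, fb=1
22: 1000111111000101001 → 1, fb=0
23: 0001111110001010010 → 0, fb=0
24: 0011111100010100100 → 0, fb=0
25: 0111111000101001000 → 0, fb=0
26: 1111110001010010000 → 1, fb=0
27: 1111100010100100000 → 1, fb=1
28: 1111000101001000001 → 1, fb=0
29: 1110001010010000010 → 1, fb=0
30: 1100010100100000100 → 1, fb=1
31: 1000101001000001001 → 1, fb=0
32: 0001010010000010010 → 0, fb=0
33: 0010100100000100100 → 0, fb=0
34: 0101001000001001000 → 0, fb=0
35: 1010010000010010000 → 1, fb=0
36: 0100100000100100000 → 0, fb=0
37: 1001000001001000000 → 1, fb=1
38: 0010000010010000001 → 0, fb=1
39: 0100000100100000011 → 0, fb=0
40: 1000001001000000110 → 1, fb=0
41: 0000010010000001100 → 0, fb=0
42: 0000100100000011000 → 0, fb=1
43: 0001001000000110001 → 0, fb=0
44: 0010010000001100010 → 0, fb=1
45: 0100100000011000101 → 0, fb=1
46: 1001000000110001011 → 1, fb=1
47: 0010000001100010111 → 0, fb=1
48: 0100000011000101111 → 0, fb=0
49: 1000000110001011110 → 1, fb=1
50: 0000001100010111101 → 0, fb=0
51: 0000011000101111010 → 0, fb=0
52: 0000110001011110100 → 0, fb=1
53: 0001100010111101001 → 0, fb=1
54: 0011000101111010011 → 0, fb=1
55: 0110001011110100111 → 0, fb=0
56: 1100010111101001110 → 1, fb=0
57: 1000101111010011100 → 1, fb=0
58: 0001011110100111000 → 0, fb=1
59: 0010111101001110001 → 0, fb=0
60: 0101111010011100010 → 0, fb=1
61: 1011110100111000101 → 1, fb=0
62: 0111101001110001010 → 0, fb=1
63: 1111010011100010101 → 1, fb=1
64: 1110100111000101011 → 1, fb=1

11001011111101010001101000111111000101001000001001000000110001011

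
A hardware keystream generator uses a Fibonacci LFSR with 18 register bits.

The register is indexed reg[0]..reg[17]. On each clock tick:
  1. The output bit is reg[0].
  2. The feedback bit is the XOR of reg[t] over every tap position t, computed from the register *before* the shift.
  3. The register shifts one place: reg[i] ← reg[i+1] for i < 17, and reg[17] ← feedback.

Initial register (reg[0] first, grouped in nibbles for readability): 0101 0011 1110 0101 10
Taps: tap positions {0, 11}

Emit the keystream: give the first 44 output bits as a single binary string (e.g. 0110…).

01010011111001011001111111000110111010100010

tick  register→output (feedback)
  0  010100111110010110→0 (0)
  1  101001111100101100→1 (1)
  2  010011111001011001→0 (1)
  3  100111110010110011→1 (1)
  4  001111100101100111→0 (1)
  5  011111001011001111→0 (1)
  6  111110010110011111→1 (1)
  7  111100101100111111→1 (1)
  8  111001011001111111→1 (0)
  9  110010110011111110→1 (0)
 10  100101100111111100→1 (0)
 11  001011001111111000→0 (1)
 12  010110011111110001→0 (1)
 13  101100111111100011→1 (0)
 14  011001111111000110→0 (1)
 15  110011111110001101→1 (1)
 16  100111111100011011→1 (1)
 17  001111111000110111→0 (0)
 18  011111110001101110→0 (1)
 19  111111100011011101→1 (0)
 20  111111000110111010→1 (1)
 21  111110001101110101→1 (0)
 22  111100011011101010→1 (0)
 23  111000110111010100→1 (0)
 24  110001101110101000→1 (1)
 25  100011011101010001→1 (0)
 26  000110111010100010→0 (0)
 27  001101110101000100→0 (1)
 28  011011101010001001→0 (0)
 29  110111010100010010→1 (1)
 30  101110101000100101→1 (1)
 31  011101010001001011→0 (1)
 32  111010100010010111→1 (1)
 33  110101000100101111→1 (1)
 34  101010001001011111→1 (0)
 35  010100010010111110→0 (0)
 36  101000100101111100→1 (0)
 37  010001001011111000→0 (1)
 38  100010010111110001→1 (0)
 39  000100101111100010→0 (1)
 40  001001011111000101→0 (1)
 41  010010111110001011→0 (0)
 42  100101111100010110→1 (1)
 43  001011111000101101→0 (0)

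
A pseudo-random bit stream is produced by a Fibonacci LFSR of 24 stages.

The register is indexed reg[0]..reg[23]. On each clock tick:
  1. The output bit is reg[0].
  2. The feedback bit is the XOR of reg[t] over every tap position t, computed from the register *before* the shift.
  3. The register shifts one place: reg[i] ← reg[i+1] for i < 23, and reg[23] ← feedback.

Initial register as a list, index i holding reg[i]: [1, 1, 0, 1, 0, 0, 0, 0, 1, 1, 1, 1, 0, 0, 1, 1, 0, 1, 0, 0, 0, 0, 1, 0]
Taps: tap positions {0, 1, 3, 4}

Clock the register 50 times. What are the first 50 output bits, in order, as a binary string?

11010000111100110100001011111001101110111111111101

k : reg_k → out_k, fb_k
0: 110100001111001101000010 → 1, fb=1
1: 101000011110011010000101 → 1, fb=1
2: 010000111100110100001011 → 0, fb=1
3: 100001111001101000010111 → 1, fb=1
4: 000011110011010000101111 → 0, fb=1
5: 000111100110100001011111 → 0, fb=0
6: 001111001101000010111110 → 0, fb=0
7: 011110011010000101111100 → 0, fb=1
8: 111100110100001011111001 → 1, fb=1
9: 111001101000010111110011 → 1, fb=0
10: 110011010000101111100110 → 1, fb=1
11: 100110100001011111001101 → 1, fb=1
12: 001101000010111110011011 → 0, fb=1
13: 011010000101111100110111 → 0, fb=0
14: 110100001011111001101110 → 1, fb=1
15: 101000010111110011011101 → 1, fb=1
16: 010000101111100110111011 → 0, fb=1
17: 100001011111001101110111 → 1, fb=1
18: 000010111110011011101111 → 0, fb=1
19: 000101111100110111011111 → 0, fb=1
20: 001011111001101110111111 → 0, fb=1
21: 010111110011011101111111 → 0, fb=1
22: 101111100110111011111111 → 1, fb=1
23: 011111001101110111111111 → 0, fb=1
24: 111110011011101111111111 → 1, fb=0
25: 111100110111011111111110 → 1, fb=1
26: 111001101110111111111101 → 1, fb=0
27: 110011011101111111111010 → 1, fb=1
28: 100110111011111111110101 → 1, fb=1
29: 001101110111111111101011 → 0, fb=1
30: 011011101111111111010111 → 0, fb=0
31: 110111011111111110101110 → 1, fb=0
32: 101110111111111101011100 → 1, fb=1
33: 011101111111111010111001 → 0, fb=0
34: 111011111111110101110010 → 1, fb=1
35: 110111111111101011100101 → 1, fb=0
36: 101111111111010111001010 → 1, fb=1
37: 011111111110101110010101 → 0, fb=1
38: 111111111101011100101011 → 1, fb=0
39: 111111111010111001010110 → 1, fb=0
40: 111111110101110010101100 → 1, fb=0
41: 111111101011100101011000 → 1, fb=0
42: 111111010111001010110000 → 1, fb=0
43: 111110101110010101100000 → 1, fb=0
44: 111101011100101011000000 → 1, fb=1
45: 111010111001010110000001 → 1, fb=1
46: 110101110010101100000011 → 1, fb=1
47: 101011100101011000000111 → 1, fb=0
48: 010111001010110000001110 → 0, fb=1
49: 101110010101100000011101 → 1, fb=1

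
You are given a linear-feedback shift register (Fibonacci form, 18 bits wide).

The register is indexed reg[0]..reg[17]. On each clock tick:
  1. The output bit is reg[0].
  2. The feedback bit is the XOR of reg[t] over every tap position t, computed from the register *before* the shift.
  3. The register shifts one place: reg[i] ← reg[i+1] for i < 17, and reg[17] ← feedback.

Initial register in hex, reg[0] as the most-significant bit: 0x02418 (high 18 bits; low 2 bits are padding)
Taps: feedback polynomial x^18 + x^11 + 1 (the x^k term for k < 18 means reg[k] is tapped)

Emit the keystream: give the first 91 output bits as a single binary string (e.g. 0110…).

step | reg (before) | out | fb
   0 | 000000100100000110 | 0 | 0
   1 | 000001001000001100 | 0 | 0
   2 | 000010010000011000 | 0 | 0
   3 | 000100100000110000 | 0 | 0
   4 | 001001000001100000 | 0 | 1
   5 | 010010000011000001 | 0 | 1
   6 | 100100000110000011 | 1 | 1
   7 | 001000001100000111 | 0 | 0
   8 | 010000011000001110 | 0 | 0
   9 | 100000110000011100 | 1 | 1
  10 | 000001100000111001 | 0 | 0
  11 | 000011000001110010 | 0 | 1
  12 | 000110000011100101 | 0 | 1
  13 | 001100000111001011 | 0 | 1
  14 | 011000001110010111 | 0 | 0
  15 | 110000011100101110 | 1 | 1
  16 | 100000111001011101 | 1 | 0
  17 | 000001110010111010 | 0 | 0
  18 | 000011100101110100 | 0 | 1
  19 | 000111001011101001 | 0 | 1
  20 | 001110010111010011 | 0 | 1
  21 | 011100101110100111 | 0 | 0
  22 | 111001011101001110 | 1 | 0
  23 | 110010111010011100 | 1 | 1
  24 | 100101110100111001 | 1 | 1
  25 | 001011101001110011 | 0 | 1
  26 | 010111010011100111 | 0 | 1
  27 | 101110100111001111 | 1 | 0
  28 | 011101001110011110 | 0 | 0
  29 | 111010011100111100 | 1 | 1
  30 | 110100111001111001 | 1 | 0
  31 | 101001110011110010 | 1 | 0
  32 | 010011100111100100 | 0 | 1
  33 | 100111001111001001 | 1 | 0
  34 | 001110011110010010 | 0 | 0
  35 | 011100111100100100 | 0 | 0
  36 | 111001111001001000 | 1 | 0
  37 | 110011110010010000 | 1 | 1
  38 | 100111100100100001 | 1 | 1
  39 | 001111001001000011 | 0 | 1
  40 | 011110010010000111 | 0 | 0
  41 | 111100100100001110 | 1 | 1
  42 | 111001001000011101 | 1 | 1
  43 | 110010010000111011 | 1 | 1
  44 | 100100100001110111 | 1 | 0
  45 | 001001000011101110 | 0 | 1
  46 | 010010000111011101 | 0 | 1
  47 | 100100001110111011 | 1 | 1
  48 | 001000011101110111 | 0 | 1
  49 | 010000111011101111 | 0 | 1
  50 | 100001110111011111 | 1 | 0
  51 | 000011101110111110 | 0 | 0
  52 | 000111011101111100 | 0 | 1
  53 | 001110111011111001 | 0 | 1
  54 | 011101110111110011 | 0 | 1
  55 | 111011101111100111 | 1 | 0
  56 | 110111011111001110 | 1 | 0
  57 | 101110111110011100 | 1 | 1
  58 | 011101111100111001 | 0 | 0
  59 | 111011111001110010 | 1 | 0
  60 | 110111110011100100 | 1 | 0
  61 | 101111100111001000 | 1 | 0
  62 | 011111001110010000 | 0 | 0
  63 | 111110011100100000 | 1 | 1
  64 | 111100111001000001 | 1 | 0
  65 | 111001110010000010 | 1 | 1
  66 | 110011100100000101 | 1 | 1
  67 | 100111001000001011 | 1 | 1
  68 | 001110010000010111 | 0 | 0
  69 | 011100100000101110 | 0 | 0
  70 | 111001000001011100 | 1 | 0
  71 | 110010000010111000 | 1 | 1
  72 | 100100000101110001 | 1 | 0
  73 | 001000001011100010 | 0 | 1
  74 | 010000010111000101 | 0 | 1
  75 | 100000101110001011 | 1 | 1
  76 | 000001011100010111 | 0 | 0
  77 | 000010111000101110 | 0 | 0
  78 | 000101110001011100 | 0 | 1
  79 | 001011100010111001 | 0 | 0
  80 | 010111000101110010 | 0 | 1
  81 | 101110001011100101 | 1 | 0
  82 | 011100010111001010 | 0 | 1
  83 | 111000101110010101 | 1 | 1
  84 | 110001011100101011 | 1 | 1
  85 | 100010111001010111 | 1 | 0
  86 | 000101110010101110 | 0 | 0
  87 | 001011100101011100 | 0 | 1
  88 | 010111001010111001 | 0 | 0
  89 | 101110010101110010 | 1 | 0
  90 | 011100101011100100 | 0 | 1

0000001001000001100000111001011101001110011110010010000111011101111100111001000001011100010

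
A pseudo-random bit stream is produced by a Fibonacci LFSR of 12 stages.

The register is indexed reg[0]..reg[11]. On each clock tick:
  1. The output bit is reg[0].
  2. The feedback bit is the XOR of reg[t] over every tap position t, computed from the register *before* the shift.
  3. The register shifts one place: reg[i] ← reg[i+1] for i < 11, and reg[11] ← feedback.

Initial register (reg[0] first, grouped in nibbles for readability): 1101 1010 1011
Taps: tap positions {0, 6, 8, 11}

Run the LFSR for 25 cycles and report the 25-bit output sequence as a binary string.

1101101010110111111100101

k : reg_k → out_k, fb_k
0: 110110101011 → 1, fb=0
1: 101101010110 → 1, fb=1
2: 011010101101 → 0, fb=1
3: 110101011011 → 1, fb=1
4: 101010110111 → 1, fb=1
5: 010101101111 → 0, fb=1
6: 101011011111 → 1, fb=1
7: 010110111111 → 0, fb=1
8: 101101111111 → 1, fb=0
9: 011011111110 → 0, fb=0
10: 110111111100 → 1, fb=1
11: 101111111001 → 1, fb=0
12: 011111110010 → 0, fb=1
13: 111111100101 → 1, fb=1
14: 111111001011 → 1, fb=1
15: 111110010111 → 1, fb=0
16: 111100101110 → 1, fb=1
17: 111001011101 → 1, fb=1
18: 110010111011 → 1, fb=0
19: 100101110110 → 1, fb=0
20: 001011101100 → 0, fb=0
21: 010111011000 → 0, fb=1
22: 101110110001 → 1, fb=1
23: 011101100011 → 0, fb=0
24: 111011000110 → 1, fb=1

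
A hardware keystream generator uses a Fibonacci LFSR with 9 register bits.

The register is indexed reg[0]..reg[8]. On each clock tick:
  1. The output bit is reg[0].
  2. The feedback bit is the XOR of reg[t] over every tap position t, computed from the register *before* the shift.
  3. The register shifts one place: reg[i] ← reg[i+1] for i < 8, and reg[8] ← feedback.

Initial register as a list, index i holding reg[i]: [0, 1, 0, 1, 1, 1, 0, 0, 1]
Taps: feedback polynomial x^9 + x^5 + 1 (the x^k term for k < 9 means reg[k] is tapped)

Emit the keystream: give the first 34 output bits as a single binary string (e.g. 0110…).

0101110011100000011101110100111101

step | reg (before) | out | fb
   0 | 010111001 | 0 | 1
   1 | 101110011 | 1 | 1
   2 | 011100111 | 0 | 0
   3 | 111001110 | 1 | 0
   4 | 110011100 | 1 | 0
   5 | 100111000 | 1 | 0
   6 | 001110000 | 0 | 0
   7 | 011100000 | 0 | 0
   8 | 111000000 | 1 | 1
   9 | 110000001 | 1 | 1
  10 | 100000011 | 1 | 1
  11 | 000000111 | 0 | 0
  12 | 000001110 | 0 | 1
  13 | 000011101 | 0 | 1
  14 | 000111011 | 0 | 1
  15 | 001110111 | 0 | 0
  16 | 011101110 | 0 | 1
  17 | 111011101 | 1 | 0
  18 | 110111010 | 1 | 0
  19 | 101110100 | 1 | 1
  20 | 011101001 | 0 | 1
  21 | 111010011 | 1 | 1
  22 | 110100111 | 1 | 1
  23 | 101001111 | 1 | 0
  24 | 010011110 | 0 | 1
  25 | 100111101 | 1 | 0
  26 | 001111010 | 0 | 1
  27 | 011110101 | 0 | 0
  28 | 111101010 | 1 | 0
  29 | 111010100 | 1 | 1
  30 | 110101001 | 1 | 0
  31 | 101010010 | 1 | 1
  32 | 010100101 | 0 | 0
  33 | 101001010 | 1 | 0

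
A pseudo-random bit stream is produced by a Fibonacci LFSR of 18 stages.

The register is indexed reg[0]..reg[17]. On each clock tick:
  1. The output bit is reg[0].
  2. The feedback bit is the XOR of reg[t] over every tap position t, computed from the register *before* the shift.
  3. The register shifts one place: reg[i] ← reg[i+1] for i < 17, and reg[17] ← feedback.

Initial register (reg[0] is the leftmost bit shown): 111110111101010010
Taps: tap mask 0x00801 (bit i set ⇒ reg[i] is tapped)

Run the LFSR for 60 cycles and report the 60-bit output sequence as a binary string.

111110111101010010010111110110101001000011010111000010100010

k : reg_k → out_k, fb_k
0: 111110111101010010 → 1, fb=0
1: 111101111010100100 → 1, fb=1
2: 111011110101001001 → 1, fb=0
3: 110111101010010010 → 1, fb=1
4: 101111010100100101 → 1, fb=1
5: 011110101001001011 → 0, fb=1
6: 111101010010010111 → 1, fb=1
7: 111010100100101111 → 1, fb=1
8: 110101001001011111 → 1, fb=0
9: 101010010010111110 → 1, fb=1
10: 010100100101111101 → 0, fb=1
11: 101001001011111011 → 1, fb=0
12: 010010010111110110 → 0, fb=1
13: 100100101111101101 → 1, fb=0
14: 001001011111011010 → 0, fb=1
15: 010010111110110101 → 0, fb=0
16: 100101111101101010 → 1, fb=0
17: 001011111011010100 → 0, fb=1
18: 010111110110101001 → 0, fb=0
19: 101111101101010010 → 1, fb=0
20: 011111011010100100 → 0, fb=0
21: 111110110101001000 → 1, fb=0
22: 111101101010010000 → 1, fb=1
23: 111011010100100001 → 1, fb=1
24: 110110101001000011 → 1, fb=0
25: 101101010010000110 → 1, fb=1
26: 011010100100001101 → 0, fb=0
27: 110101001000011010 → 1, fb=1
28: 101010010000110101 → 1, fb=1
29: 010100100001101011 → 0, fb=1
30: 101001000011010111 → 1, fb=0
31: 010010000110101110 → 0, fb=0
32: 100100001101011100 → 1, fb=0
33: 001000011010111000 → 0, fb=0
34: 010000110101110000 → 0, fb=1
35: 100001101011100001 → 1, fb=0
36: 000011010111000010 → 0, fb=1
37: 000110101110000101 → 0, fb=0
38: 001101011100001010 → 0, fb=0
39: 011010111000010100 → 0, fb=0
40: 110101110000101000 → 1, fb=1
41: 101011100001010001 → 1, fb=0
42: 010111000010100010 → 0, fb=0
43: 101110000101000100 → 1, fb=0
44: 011100001010001000 → 0, fb=0
45: 111000010100010000 → 1, fb=1
46: 110000101000100001 → 1, fb=1
47: 100001010001000011 → 1, fb=0
48: 000010100010000110 → 0, fb=0
49: 000101000100001100 → 0, fb=0
50: 001010001000011000 → 0, fb=0
51: 010100010000110000 → 0, fb=0
52: 101000100001100000 → 1, fb=0
53: 010001000011000000 → 0, fb=1
54: 100010000110000001 → 1, fb=1
55: 000100001100000011 → 0, fb=0
56: 001000011000000110 → 0, fb=0
57: 010000110000001100 → 0, fb=0
58: 100001100000011000 → 1, fb=1
59: 000011000000110001 → 0, fb=0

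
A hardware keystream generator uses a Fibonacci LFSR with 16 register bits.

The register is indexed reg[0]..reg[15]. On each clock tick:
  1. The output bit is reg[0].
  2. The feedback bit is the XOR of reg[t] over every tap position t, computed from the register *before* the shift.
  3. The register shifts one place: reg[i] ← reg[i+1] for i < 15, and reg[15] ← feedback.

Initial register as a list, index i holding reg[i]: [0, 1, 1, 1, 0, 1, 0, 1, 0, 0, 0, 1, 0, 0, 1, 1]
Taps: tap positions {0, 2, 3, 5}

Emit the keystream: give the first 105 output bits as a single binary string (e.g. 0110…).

011101010001001110101011101101010010111001101101001010010001010111100111010100011010101010101111000000001

step | reg (before) | out | fb
   0 | 0111010100010011 | 0 | 1
   1 | 1110101000100111 | 1 | 0
   2 | 1101010001001110 | 1 | 1
   3 | 1010100010011101 | 1 | 0
   4 | 0101000100111010 | 0 | 1
   5 | 1010001001110101 | 1 | 0
   6 | 0100010011101010 | 0 | 1
   7 | 1000100111010101 | 1 | 1
   8 | 0001001110101011 | 0 | 1
   9 | 0010011101010111 | 0 | 0
  10 | 0100111010101110 | 0 | 1
  11 | 1001110101011101 | 1 | 1
  12 | 0011101010111011 | 0 | 0
  13 | 0111010101110110 | 0 | 1
  14 | 1110101011101101 | 1 | 0
  15 | 1101010111011010 | 1 | 1
  16 | 1010101110110101 | 1 | 0
  17 | 0101011101101010 | 0 | 0
  18 | 1010111011010100 | 1 | 1
  19 | 0101110110101001 | 0 | 0
  20 | 1011101101010010 | 1 | 1
  21 | 0111011010100101 | 0 | 1
  22 | 1110110101001011 | 1 | 1
  23 | 1101101010010111 | 1 | 0
  24 | 1011010100101110 | 1 | 0
  25 | 0110101001011100 | 0 | 1
  26 | 1101010010111001 | 1 | 1
  27 | 1010100101110011 | 1 | 0
  28 | 0101001011100110 | 0 | 1
  29 | 1010010111001101 | 1 | 1
  30 | 0100101110011011 | 0 | 0
  31 | 1001011100110110 | 1 | 1
  32 | 0010111001101101 | 0 | 0
  33 | 0101110011011010 | 0 | 0
  34 | 1011100110110100 | 1 | 1
  35 | 0111001101101001 | 0 | 0
  36 | 1110011011010010 | 1 | 1
  37 | 1100110110100101 | 1 | 0
  38 | 1001101101001010 | 1 | 0
  39 | 0011011010010100 | 0 | 1
  40 | 0110110100101001 | 0 | 0
  41 | 1101101001010010 | 1 | 0
  42 | 1011010010100100 | 1 | 0
  43 | 0110100101001000 | 0 | 1
  44 | 1101001010010001 | 1 | 0
  45 | 1010010100100010 | 1 | 1
  46 | 0100101001000101 | 0 | 0
  47 | 1001010010001010 | 1 | 1
  48 | 0010100100010101 | 0 | 1
  49 | 0101001000101011 | 0 | 1
  50 | 1010010001010111 | 1 | 1
  51 | 0100100010101111 | 0 | 0
  52 | 1001000101011110 | 1 | 0
  53 | 0010001010111100 | 0 | 1
  54 | 0100010101111001 | 0 | 1
  55 | 1000101011110011 | 1 | 1
  56 | 0001010111100111 | 0 | 0
  57 | 0010101111001110 | 0 | 1
  58 | 0101011110011101 | 0 | 0
  59 | 1010111100111010 | 1 | 1
  60 | 0101111001110101 | 0 | 0
  61 | 1011110011101010 | 1 | 0
  62 | 0111100111010100 | 0 | 0
  63 | 1111001110101000 | 1 | 1
  64 | 1110011101010001 | 1 | 1
  65 | 1100111010100011 | 1 | 0
  66 | 1001110101000110 | 1 | 1
  67 | 0011101010001101 | 0 | 0
  68 | 0111010100011010 | 0 | 1
  69 | 1110101000110101 | 1 | 0
  70 | 1101010001101010 | 1 | 1
  71 | 1010100011010101 | 1 | 0
  72 | 0101000110101010 | 0 | 1
  73 | 1010001101010101 | 1 | 0
  74 | 0100011010101010 | 0 | 1
  75 | 1000110101010101 | 1 | 0
  76 | 0001101010101010 | 0 | 1
  77 | 0011010101010101 | 0 | 1
  78 | 0110101010101011 | 0 | 1
  79 | 1101010101010111 | 1 | 1
  80 | 1010101010101111 | 1 | 0
  81 | 0101010101011110 | 0 | 0
  82 | 1010101010111100 | 1 | 0
  83 | 0101010101111000 | 0 | 0
  84 | 1010101011110000 | 1 | 0
  85 | 0101010111100000 | 0 | 0
  86 | 1010101111000000 | 1 | 0
  87 | 0101011110000000 | 0 | 0
  88 | 1010111100000000 | 1 | 1
  89 | 0101111000000001 | 0 | 0
  90 | 1011110000000010 | 1 | 0
  91 | 0111100000000100 | 0 | 0
  92 | 1111000000001000 | 1 | 1
  93 | 1110000000010001 | 1 | 0
  94 | 1100000000100010 | 1 | 1
  95 | 1000000001000101 | 1 | 1
  96 | 0000000010001011 | 0 | 0
  97 | 0000000100010110 | 0 | 0
  98 | 0000001000101100 | 0 | 0
  99 | 0000010001011000 | 0 | 1
 100 | 0000100010110001 | 0 | 0
 101 | 0001000101100010 | 0 | 1
 102 | 0010001011000101 | 0 | 1
 103 | 0100010110001011 | 0 | 1
 104 | 1000101100010111 | 1 | 1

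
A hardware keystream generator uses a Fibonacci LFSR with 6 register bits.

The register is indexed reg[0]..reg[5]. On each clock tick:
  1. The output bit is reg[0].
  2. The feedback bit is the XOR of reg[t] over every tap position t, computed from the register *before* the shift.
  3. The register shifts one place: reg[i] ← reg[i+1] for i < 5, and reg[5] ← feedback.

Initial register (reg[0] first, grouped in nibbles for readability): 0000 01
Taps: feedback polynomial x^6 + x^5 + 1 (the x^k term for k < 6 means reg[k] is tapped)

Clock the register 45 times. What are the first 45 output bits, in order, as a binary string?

tick  register→output (feedback)
  0  000001→0 (1)
  1  000011→0 (1)
  2  000111→0 (1)
  3  001111→0 (1)
  4  011111→0 (1)
  5  111111→1 (0)
  6  111110→1 (1)
  7  111101→1 (0)
  8  111010→1 (1)
  9  110101→1 (0)
 10  101010→1 (1)
 11  010101→0 (1)
 12  101011→1 (0)
 13  010110→0 (0)
 14  101100→1 (1)
 15  011001→0 (1)
 16  110011→1 (0)
 17  100110→1 (1)
 18  001101→0 (1)
 19  011011→0 (1)
 20  110111→1 (0)
 21  101110→1 (1)
 22  011101→0 (1)
 23  111011→1 (0)
 24  110110→1 (1)
 25  101101→1 (0)
 26  011010→0 (0)
 27  110100→1 (1)
 28  101001→1 (0)
 29  010010→0 (0)
 30  100100→1 (1)
 31  001001→0 (1)
 32  010011→0 (1)
 33  100111→1 (0)
 34  001110→0 (0)
 35  011100→0 (0)
 36  111000→1 (1)
 37  110001→1 (0)
 38  100010→1 (1)
 39  000101→0 (1)
 40  001011→0 (1)
 41  010111→0 (1)
 42  101111→1 (0)
 43  011110→0 (0)
 44  111100→1 (1)

000001111110101011001101110110100100111000101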